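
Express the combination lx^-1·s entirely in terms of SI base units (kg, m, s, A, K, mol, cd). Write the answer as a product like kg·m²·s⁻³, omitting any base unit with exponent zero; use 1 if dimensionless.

m²·s·cd⁻¹

lx = lm/m² (illuminance = luminous flux per area),
    = m⁻²·cd.
So lx⁻¹ = m²·cd⁻¹.
Combining: lx⁻¹·s = (m²·cd⁻¹) · s = m²·s·cd⁻¹.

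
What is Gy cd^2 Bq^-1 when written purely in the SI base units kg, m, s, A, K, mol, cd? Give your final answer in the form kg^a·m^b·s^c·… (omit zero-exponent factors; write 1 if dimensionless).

m²·s⁻¹·cd²

Gy = m²·s⁻².
Bq = s⁻¹.
So Bq⁻¹ = s.
Combining: Gy·cd²·Bq⁻¹ = (m²·s⁻²) · cd² · s = m²·s⁻¹·cd².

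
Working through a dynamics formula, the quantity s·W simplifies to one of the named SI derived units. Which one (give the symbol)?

J

W = kg·m²·s⁻³.
Combining: s·W = s · (kg·m²·s⁻³) = kg·m²·s⁻².
kg·m²·s⁻² is the base-SI form of the joule.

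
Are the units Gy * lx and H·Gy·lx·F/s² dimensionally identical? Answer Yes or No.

Yes

Left side:
  Gy = J/kg (absorbed dose = energy per mass),
      = m²·s⁻².
  lx = lm/m² (illuminance = luminous flux per area),
      = m⁻²·cd.
  Combining: Gy·lx = (m²·s⁻²) · (m⁻²·cd) = s⁻²·cd.
Right side:
  H = Wb/A (inductance = flux per current),
      = kg·m²·s⁻²·A⁻².
  Gy = J/kg (absorbed dose = energy per mass),
      = m²·s⁻².
  lx = lm/m² (illuminance = luminous flux per area),
      = m⁻²·cd.
  F = C/V (capacitance = charge per voltage),
      = A·s/(kg·m²·s⁻³·A⁻¹) (substituting C and V),
      = kg⁻¹·m⁻²·s⁴·A².
  Combining: s⁻²·H·Gy·lx·F = s⁻² · (kg·m²·s⁻²·A⁻²) · (m²·s⁻²) · (m⁻²·cd) · (kg⁻¹·m⁻²·s⁴·A²) = s⁻²·cd.
Both reduce to s⁻²·cd.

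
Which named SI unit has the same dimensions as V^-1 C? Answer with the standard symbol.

V = kg·m²·s⁻³·A⁻¹.
So V⁻¹ = kg⁻¹·m⁻²·s³·A.
C = s·A.
Combining: V⁻¹·C = (kg⁻¹·m⁻²·s³·A) · (s·A) = kg⁻¹·m⁻²·s⁴·A².
kg⁻¹·m⁻²·s⁴·A² is the base-SI form of the farad.

F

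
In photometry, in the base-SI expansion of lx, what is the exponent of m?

lx = lm/m² (illuminance = luminous flux per area),
    = m⁻²·cd.
The exponent of m is -2.

-2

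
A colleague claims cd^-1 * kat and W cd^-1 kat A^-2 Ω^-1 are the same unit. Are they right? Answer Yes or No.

Left side:
  kat = mol/s = s⁻¹·mol (catalytic activity).
  Combining: cd⁻¹·kat = cd⁻¹ · (s⁻¹·mol) = s⁻¹·mol·cd⁻¹.
Right side:
  W = kg·m²·s⁻³.
  kat = s⁻¹·mol.
  Ω = kg·m²·s⁻³·A⁻².
  So Ω⁻¹ = kg⁻¹·m⁻²·s³·A².
  Combining: W·cd⁻¹·kat·A⁻²·Ω⁻¹ = (kg·m²·s⁻³) · cd⁻¹ · (s⁻¹·mol) · A⁻² · (kg⁻¹·m⁻²·s³·A²) = s⁻¹·mol·cd⁻¹.
Both reduce to s⁻¹·mol·cd⁻¹.

Yes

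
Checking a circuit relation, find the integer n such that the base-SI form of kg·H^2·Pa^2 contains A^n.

H = Wb/A (inductance = flux per current),
    = kg·m²·s⁻²·A⁻².
So H² = kg²·m⁴·s⁻⁴·A⁻⁴.
Pa = N/m² (pressure = force per area),
    = kg·m⁻¹·s⁻².
So Pa² = kg²·m⁻²·s⁻⁴.
Combining: kg·H²·Pa² = kg · (kg²·m⁴·s⁻⁴·A⁻⁴) · (kg²·m⁻²·s⁻⁴) = kg⁵·m²·s⁻⁸·A⁻⁴.
The exponent of A is -4.

-4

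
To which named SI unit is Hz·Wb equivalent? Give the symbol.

V

Hz = s⁻¹.
Wb = kg·m²·s⁻²·A⁻¹.
Combining: Hz·Wb = s⁻¹ · (kg·m²·s⁻²·A⁻¹) = kg·m²·s⁻³·A⁻¹.
kg·m²·s⁻³·A⁻¹ is the base-SI form of the volt.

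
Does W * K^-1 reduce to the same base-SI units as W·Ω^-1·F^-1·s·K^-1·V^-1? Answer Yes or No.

No

Left side:
  W = J/s (power = energy per time),
      = kg·m²·s⁻³.
  Combining: W·K⁻¹ = (kg·m²·s⁻³) · K⁻¹ = kg·m²·s⁻³·K⁻¹.
Right side:
  W = J/s (power = energy per time),
      = kg·m²·s⁻³.
  Ω = V/A (resistance = voltage per current),
      = kg·m²·s⁻³·A⁻².
  So Ω⁻¹ = kg⁻¹·m⁻²·s³·A².
  F = C/V (capacitance = charge per voltage),
      = A·s/(kg·m²·s⁻³·A⁻¹) (substituting C and V),
      = kg⁻¹·m⁻²·s⁴·A².
  So F⁻¹ = kg·m²·s⁻⁴·A⁻².
  V = W/A (potential = power per current),
      = kg·m²·s⁻³·A⁻¹.
  So V⁻¹ = kg⁻¹·m⁻²·s³·A.
  Combining: W·Ω⁻¹·F⁻¹·s·K⁻¹·V⁻¹ = (kg·m²·s⁻³) · (kg⁻¹·m⁻²·s³·A²) · (kg·m²·s⁻⁴·A⁻²) · s · K⁻¹ · (kg⁻¹·m⁻²·s³·A) = A·K⁻¹.
Left is kg·m²·s⁻³·K⁻¹; right is A·K⁻¹ — different.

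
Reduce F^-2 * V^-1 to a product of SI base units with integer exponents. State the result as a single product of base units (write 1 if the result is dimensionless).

F = kg⁻¹·m⁻²·s⁴·A².
So F⁻² = kg²·m⁴·s⁻⁸·A⁻⁴.
V = kg·m²·s⁻³·A⁻¹.
So V⁻¹ = kg⁻¹·m⁻²·s³·A.
Combining: F⁻²·V⁻¹ = (kg²·m⁴·s⁻⁸·A⁻⁴) · (kg⁻¹·m⁻²·s³·A) = kg·m²·s⁻⁵·A⁻³.

kg·m²·s⁻⁵·A⁻³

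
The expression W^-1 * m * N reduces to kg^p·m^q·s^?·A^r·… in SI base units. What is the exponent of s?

1

W = kg·m²·s⁻³.
So W⁻¹ = kg⁻¹·m⁻²·s³.
N = kg·m·s⁻².
Combining: W⁻¹·m·N = (kg⁻¹·m⁻²·s³) · m · (kg·m·s⁻²) = s.
The exponent of s is 1.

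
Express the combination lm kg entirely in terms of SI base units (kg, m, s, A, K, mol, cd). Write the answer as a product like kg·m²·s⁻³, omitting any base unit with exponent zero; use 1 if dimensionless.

lm = cd.
Combining: lm·kg = cd · kg = kg·cd.

kg·cd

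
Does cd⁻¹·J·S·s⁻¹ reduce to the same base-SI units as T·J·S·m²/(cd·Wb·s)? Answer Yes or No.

Left side:
  J = N·m (work = force × distance),
      = kg·m²·s⁻².
  S = 1/Ω (conductance is reciprocal resistance),
      = kg⁻¹·m⁻²·s³·A².
  Combining: cd⁻¹·J·S·s⁻¹ = cd⁻¹ · (kg·m²·s⁻²) · (kg⁻¹·m⁻²·s³·A²) · s⁻¹ = A²·cd⁻¹.
Right side:
  T = Wb/m² (flux density = flux per area),
      = kg·s⁻²·A⁻¹.
  Wb = V·s (flux: a volt is a weber per second),
      = kg·m²·s⁻²·A⁻¹.
  So Wb⁻¹ = kg⁻¹·m⁻²·s²·A.
  J = N·m (work = force × distance),
      = kg·m²·s⁻².
  S = 1/Ω (conductance is reciprocal resistance),
      = kg⁻¹·m⁻²·s³·A².
  Combining: T·cd⁻¹·Wb⁻¹·J·s⁻¹·S·m² = (kg·s⁻²·A⁻¹) · cd⁻¹ · (kg⁻¹·m⁻²·s²·A) · (kg·m²·s⁻²) · s⁻¹ · (kg⁻¹·m⁻²·s³·A²) · m² = A²·cd⁻¹.
Both reduce to A²·cd⁻¹.

Yes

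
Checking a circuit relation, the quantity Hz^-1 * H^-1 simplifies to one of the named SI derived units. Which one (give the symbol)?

S

Hz = 1/s = s⁻¹ (frequency is cycles per second).
So Hz⁻¹ = s.
H = Wb/A (inductance = flux per current),
    = kg·m²·s⁻²·A⁻².
So H⁻¹ = kg⁻¹·m⁻²·s²·A².
Combining: Hz⁻¹·H⁻¹ = s · (kg⁻¹·m⁻²·s²·A²) = kg⁻¹·m⁻²·s³·A².
kg⁻¹·m⁻²·s³·A² is the base-SI form of the siemens.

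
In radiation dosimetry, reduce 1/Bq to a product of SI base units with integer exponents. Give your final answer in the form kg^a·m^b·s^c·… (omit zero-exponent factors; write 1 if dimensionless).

s

Bq = 1/s = s⁻¹ (activity is decays per second).
So Bq⁻¹ = s.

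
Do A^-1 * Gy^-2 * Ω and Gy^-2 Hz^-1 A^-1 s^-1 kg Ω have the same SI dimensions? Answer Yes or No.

No

Left side:
  Gy = m²·s⁻².
  So Gy⁻² = m⁻⁴·s⁴.
  Ω = kg·m²·s⁻³·A⁻².
  Combining: A⁻¹·Gy⁻²·Ω = A⁻¹ · (m⁻⁴·s⁴) · (kg·m²·s⁻³·A⁻²) = kg·m⁻²·s·A⁻³.
Right side:
  Gy = J/kg (absorbed dose = energy per mass),
      = m²·s⁻².
  So Gy⁻² = m⁻⁴·s⁴.
  Hz = 1/s = s⁻¹ (frequency is cycles per second).
  So Hz⁻¹ = s.
  Ω = V/A (resistance = voltage per current),
      = kg·m²·s⁻³·A⁻².
  Combining: Gy⁻²·Hz⁻¹·A⁻¹·s⁻¹·kg·Ω = (m⁻⁴·s⁴) · s · A⁻¹ · s⁻¹ · kg · (kg·m²·s⁻³·A⁻²) = kg²·m⁻²·s·A⁻³.
Left is kg·m⁻²·s·A⁻³; right is kg²·m⁻²·s·A⁻³ — different.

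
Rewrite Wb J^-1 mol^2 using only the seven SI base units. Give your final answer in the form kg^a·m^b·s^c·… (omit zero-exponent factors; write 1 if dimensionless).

A⁻¹·mol²

Wb = V·s (flux: a volt is a weber per second),
    = kg·m²·s⁻²·A⁻¹.
J = N·m (work = force × distance),
    = kg·m²·s⁻².
So J⁻¹ = kg⁻¹·m⁻²·s².
Combining: Wb·J⁻¹·mol² = (kg·m²·s⁻²·A⁻¹) · (kg⁻¹·m⁻²·s²) · mol² = A⁻¹·mol².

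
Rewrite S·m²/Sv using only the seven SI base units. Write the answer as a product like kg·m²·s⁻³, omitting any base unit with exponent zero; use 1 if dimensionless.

kg⁻¹·m⁻²·s⁵·A²

S = kg⁻¹·m⁻²·s³·A².
Sv = m²·s⁻².
So Sv⁻¹ = m⁻²·s².
Combining: S·Sv⁻¹·m² = (kg⁻¹·m⁻²·s³·A²) · (m⁻²·s²) · m² = kg⁻¹·m⁻²·s⁵·A².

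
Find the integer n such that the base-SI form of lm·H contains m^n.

lm = cd·sr = cd (luminous flux; sr is dimensionless).
H = Wb/A (inductance = flux per current),
    = kg·m²·s⁻²·A⁻².
Combining: lm·H = cd · (kg·m²·s⁻²·A⁻²) = kg·m²·s⁻²·A⁻²·cd.
The exponent of m is 2.

2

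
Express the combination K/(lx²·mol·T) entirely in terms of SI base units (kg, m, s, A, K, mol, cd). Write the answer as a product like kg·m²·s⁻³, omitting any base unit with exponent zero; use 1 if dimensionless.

kg⁻¹·m⁴·s²·A·K·mol⁻¹·cd⁻²

lx = lm/m² (illuminance = luminous flux per area),
    = m⁻²·cd.
So lx⁻² = m⁴·cd⁻².
T = Wb/m² (flux density = flux per area),
    = kg·s⁻²·A⁻¹.
So T⁻¹ = kg⁻¹·s²·A.
Combining: lx⁻²·K·mol⁻¹·T⁻¹ = (m⁴·cd⁻²) · K · mol⁻¹ · (kg⁻¹·s²·A) = kg⁻¹·m⁴·s²·A·K·mol⁻¹·cd⁻².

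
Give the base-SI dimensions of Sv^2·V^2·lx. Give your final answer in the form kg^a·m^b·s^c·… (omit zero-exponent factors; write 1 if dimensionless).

kg²·m⁶·s⁻¹⁰·A⁻²·cd

Sv = m²·s⁻².
So Sv² = m⁴·s⁻⁴.
V = kg·m²·s⁻³·A⁻¹.
So V² = kg²·m⁴·s⁻⁶·A⁻².
lx = m⁻²·cd.
Combining: Sv²·V²·lx = (m⁴·s⁻⁴) · (kg²·m⁴·s⁻⁶·A⁻²) · (m⁻²·cd) = kg²·m⁶·s⁻¹⁰·A⁻²·cd.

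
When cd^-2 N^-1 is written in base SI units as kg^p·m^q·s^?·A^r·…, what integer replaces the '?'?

N = kg·m/s² = kg·m·s⁻² (force = mass × acceleration).
So N⁻¹ = kg⁻¹·m⁻¹·s².
Combining: cd⁻²·N⁻¹ = cd⁻² · (kg⁻¹·m⁻¹·s²) = kg⁻¹·m⁻¹·s²·cd⁻².
The exponent of s is 2.

2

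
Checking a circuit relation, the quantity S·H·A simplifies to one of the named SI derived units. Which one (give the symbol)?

C

S = 1/Ω (conductance is reciprocal resistance),
    = kg⁻¹·m⁻²·s³·A².
H = Wb/A (inductance = flux per current),
    = kg·m²·s⁻²·A⁻².
Combining: S·H·A = (kg⁻¹·m⁻²·s³·A²) · (kg·m²·s⁻²·A⁻²) · A = s·A.
s·A is the base-SI form of the coulomb.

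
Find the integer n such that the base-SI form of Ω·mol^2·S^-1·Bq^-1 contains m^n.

Ω = kg·m²·s⁻³·A⁻².
S = kg⁻¹·m⁻²·s³·A².
So S⁻¹ = kg·m²·s⁻³·A⁻².
Bq = s⁻¹.
So Bq⁻¹ = s.
Combining: Ω·mol²·S⁻¹·Bq⁻¹ = (kg·m²·s⁻³·A⁻²) · mol² · (kg·m²·s⁻³·A⁻²) · s = kg²·m⁴·s⁻⁵·A⁻⁴·mol².
The exponent of m is 4.

4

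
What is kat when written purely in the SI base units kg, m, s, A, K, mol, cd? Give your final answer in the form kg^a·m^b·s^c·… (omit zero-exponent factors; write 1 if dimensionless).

s⁻¹·mol

kat = s⁻¹·mol.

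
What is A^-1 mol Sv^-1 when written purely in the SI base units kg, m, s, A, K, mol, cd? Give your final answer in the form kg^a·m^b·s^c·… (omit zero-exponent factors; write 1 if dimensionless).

Sv = J/kg (equivalent dose = energy per mass),
    = m²·s⁻².
So Sv⁻¹ = m⁻²·s².
Combining: A⁻¹·mol·Sv⁻¹ = A⁻¹ · mol · (m⁻²·s²) = m⁻²·s²·A⁻¹·mol.

m⁻²·s²·A⁻¹·mol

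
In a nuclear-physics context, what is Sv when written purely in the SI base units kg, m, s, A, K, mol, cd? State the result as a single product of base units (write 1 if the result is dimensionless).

m²·s⁻²

Sv = m²·s⁻².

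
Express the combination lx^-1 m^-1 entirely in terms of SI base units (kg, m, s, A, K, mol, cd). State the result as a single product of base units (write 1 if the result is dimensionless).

m·cd⁻¹

lx = lm/m² (illuminance = luminous flux per area),
    = m⁻²·cd.
So lx⁻¹ = m²·cd⁻¹.
Combining: lx⁻¹·m⁻¹ = (m²·cd⁻¹) · m⁻¹ = m·cd⁻¹.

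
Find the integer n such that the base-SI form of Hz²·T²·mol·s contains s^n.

Hz = s⁻¹.
So Hz² = s⁻².
T = kg·s⁻²·A⁻¹.
So T² = kg²·s⁻⁴·A⁻².
Combining: Hz²·T²·mol·s = s⁻² · (kg²·s⁻⁴·A⁻²) · mol · s = kg²·s⁻⁵·A⁻²·mol.
The exponent of s is -5.

-5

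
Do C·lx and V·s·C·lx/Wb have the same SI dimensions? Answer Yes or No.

Left side:
  C = A·s = s·A (charge = current × time).
  lx = lm/m² (illuminance = luminous flux per area),
      = m⁻²·cd.
  Combining: C·lx = (s·A) · (m⁻²·cd) = m⁻²·s·A·cd.
Right side:
  V = kg·m²·s⁻³·A⁻¹.
  Wb = kg·m²·s⁻²·A⁻¹.
  So Wb⁻¹ = kg⁻¹·m⁻²·s²·A.
  C = s·A.
  lx = m⁻²·cd.
  Combining: V·Wb⁻¹·s·C·lx = (kg·m²·s⁻³·A⁻¹) · (kg⁻¹·m⁻²·s²·A) · s · (s·A) · (m⁻²·cd) = m⁻²·s·A·cd.
Both reduce to m⁻²·s·A·cd.

Yes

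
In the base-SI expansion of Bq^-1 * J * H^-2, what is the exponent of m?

Bq = s⁻¹.
So Bq⁻¹ = s.
J = kg·m²·s⁻².
H = kg·m²·s⁻²·A⁻².
So H⁻² = kg⁻²·m⁻⁴·s⁴·A⁴.
Combining: Bq⁻¹·J·H⁻² = s · (kg·m²·s⁻²) · (kg⁻²·m⁻⁴·s⁴·A⁴) = kg⁻¹·m⁻²·s³·A⁴.
The exponent of m is -2.

-2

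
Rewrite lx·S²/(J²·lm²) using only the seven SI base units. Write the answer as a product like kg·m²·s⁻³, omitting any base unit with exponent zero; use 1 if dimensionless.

kg⁻⁴·m⁻¹⁰·s¹⁰·A⁴·cd⁻¹

lx = lm/m² (illuminance = luminous flux per area),
    = m⁻²·cd.
J = N·m (work = force × distance),
    = kg·m²·s⁻².
So J⁻² = kg⁻²·m⁻⁴·s⁴.
S = 1/Ω (conductance is reciprocal resistance),
    = kg⁻¹·m⁻²·s³·A².
So S² = kg⁻²·m⁻⁴·s⁶·A⁴.
lm = cd·sr = cd (luminous flux; sr is dimensionless).
So lm⁻² = cd⁻².
Combining: lx·J⁻²·S²·lm⁻² = (m⁻²·cd) · (kg⁻²·m⁻⁴·s⁴) · (kg⁻²·m⁻⁴·s⁶·A⁴) · cd⁻² = kg⁻⁴·m⁻¹⁰·s¹⁰·A⁴·cd⁻¹.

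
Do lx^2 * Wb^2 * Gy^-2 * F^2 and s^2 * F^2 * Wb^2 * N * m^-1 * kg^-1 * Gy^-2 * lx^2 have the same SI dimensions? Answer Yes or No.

Yes

Left side:
  lx = lm/m² (illuminance = luminous flux per area),
      = m⁻²·cd.
  So lx² = m⁻⁴·cd².
  Wb = V·s (flux: a volt is a weber per second),
      = kg·m²·s⁻²·A⁻¹.
  So Wb² = kg²·m⁴·s⁻⁴·A⁻².
  Gy = J/kg (absorbed dose = energy per mass),
      = m²·s⁻².
  So Gy⁻² = m⁻⁴·s⁴.
  F = C/V (capacitance = charge per voltage),
      = A·s/(kg·m²·s⁻³·A⁻¹) (substituting C and V),
      = kg⁻¹·m⁻²·s⁴·A².
  So F² = kg⁻²·m⁻⁴·s⁸·A⁴.
  Combining: lx²·Wb²·Gy⁻²·F² = (m⁻⁴·cd²) · (kg²·m⁴·s⁻⁴·A⁻²) · (m⁻⁴·s⁴) · (kg⁻²·m⁻⁴·s⁸·A⁴) = m⁻⁸·s⁸·A²·cd².
Right side:
  F = C/V (capacitance = charge per voltage),
      = A·s/(kg·m²·s⁻³·A⁻¹) (substituting C and V),
      = kg⁻¹·m⁻²·s⁴·A².
  So F² = kg⁻²·m⁻⁴·s⁸·A⁴.
  Wb = V·s (flux: a volt is a weber per second),
      = kg·m²·s⁻²·A⁻¹.
  So Wb² = kg²·m⁴·s⁻⁴·A⁻².
  N = kg·m/s² = kg·m·s⁻² (force = mass × acceleration).
  Gy = J/kg (absorbed dose = energy per mass),
      = m²·s⁻².
  So Gy⁻² = m⁻⁴·s⁴.
  lx = lm/m² (illuminance = luminous flux per area),
      = m⁻²·cd.
  So lx² = m⁻⁴·cd².
  Combining: s²·F²·Wb²·N·m⁻¹·kg⁻¹·Gy⁻²·lx² = s² · (kg⁻²·m⁻⁴·s⁸·A⁴) · (kg²·m⁴·s⁻⁴·A⁻²) · (kg·m·s⁻²) · m⁻¹ · kg⁻¹ · (m⁻⁴·s⁴) · (m⁻⁴·cd²) = m⁻⁸·s⁸·A²·cd².
Both reduce to m⁻⁸·s⁸·A²·cd².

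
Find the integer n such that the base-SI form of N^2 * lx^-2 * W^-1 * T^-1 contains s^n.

1

N = kg·m·s⁻².
So N² = kg²·m²·s⁻⁴.
lx = m⁻²·cd.
So lx⁻² = m⁴·cd⁻².
W = kg·m²·s⁻³.
So W⁻¹ = kg⁻¹·m⁻²·s³.
T = kg·s⁻²·A⁻¹.
So T⁻¹ = kg⁻¹·s²·A.
Combining: N²·lx⁻²·W⁻¹·T⁻¹ = (kg²·m²·s⁻⁴) · (m⁴·cd⁻²) · (kg⁻¹·m⁻²·s³) · (kg⁻¹·s²·A) = m⁴·s·A·cd⁻².
The exponent of s is 1.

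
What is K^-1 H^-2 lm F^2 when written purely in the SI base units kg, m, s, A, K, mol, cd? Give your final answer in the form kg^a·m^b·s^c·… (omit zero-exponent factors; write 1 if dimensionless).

H = Wb/A (inductance = flux per current),
    = kg·m²·s⁻²·A⁻².
So H⁻² = kg⁻²·m⁻⁴·s⁴·A⁴.
lm = cd·sr = cd (luminous flux; sr is dimensionless).
F = C/V (capacitance = charge per voltage),
    = A·s/(kg·m²·s⁻³·A⁻¹) (substituting C and V),
    = kg⁻¹·m⁻²·s⁴·A².
So F² = kg⁻²·m⁻⁴·s⁸·A⁴.
Combining: K⁻¹·H⁻²·lm·F² = K⁻¹ · (kg⁻²·m⁻⁴·s⁴·A⁴) · cd · (kg⁻²·m⁻⁴·s⁸·A⁴) = kg⁻⁴·m⁻⁸·s¹²·A⁸·K⁻¹·cd.

kg⁻⁴·m⁻⁸·s¹²·A⁸·K⁻¹·cd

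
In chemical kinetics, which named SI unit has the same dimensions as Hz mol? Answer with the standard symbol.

Hz = 1/s = s⁻¹ (frequency is cycles per second).
Combining: Hz·mol = s⁻¹ · mol = s⁻¹·mol.
s⁻¹·mol is the base-SI form of the katal.

kat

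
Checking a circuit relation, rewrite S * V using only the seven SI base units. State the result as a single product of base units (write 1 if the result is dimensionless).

S = 1/Ω (conductance is reciprocal resistance),
    = kg⁻¹·m⁻²·s³·A².
V = W/A (potential = power per current),
    = kg·m²·s⁻³·A⁻¹.
Combining: S·V = (kg⁻¹·m⁻²·s³·A²) · (kg·m²·s⁻³·A⁻¹) = A.

A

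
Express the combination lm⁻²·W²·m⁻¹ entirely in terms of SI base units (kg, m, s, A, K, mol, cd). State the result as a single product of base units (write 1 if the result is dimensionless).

lm = cd·sr = cd (luminous flux; sr is dimensionless).
So lm⁻² = cd⁻².
W = J/s (power = energy per time),
    = kg·m²·s⁻³.
So W² = kg²·m⁴·s⁻⁶.
Combining: lm⁻²·W²·m⁻¹ = cd⁻² · (kg²·m⁴·s⁻⁶) · m⁻¹ = kg²·m³·s⁻⁶·cd⁻².

kg²·m³·s⁻⁶·cd⁻²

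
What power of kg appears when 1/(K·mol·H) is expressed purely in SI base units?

H = kg·m²·s⁻²·A⁻².
So H⁻¹ = kg⁻¹·m⁻²·s²·A².
Combining: K⁻¹·mol⁻¹·H⁻¹ = K⁻¹ · mol⁻¹ · (kg⁻¹·m⁻²·s²·A²) = kg⁻¹·m⁻²·s²·A²·K⁻¹·mol⁻¹.
The exponent of kg is -1.

-1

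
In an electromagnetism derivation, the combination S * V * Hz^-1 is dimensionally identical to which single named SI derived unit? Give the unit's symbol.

S = kg⁻¹·m⁻²·s³·A².
V = kg·m²·s⁻³·A⁻¹.
Hz = s⁻¹.
So Hz⁻¹ = s.
Combining: S·V·Hz⁻¹ = (kg⁻¹·m⁻²·s³·A²) · (kg·m²·s⁻³·A⁻¹) · s = s·A.
s·A is the base-SI form of the coulomb.

C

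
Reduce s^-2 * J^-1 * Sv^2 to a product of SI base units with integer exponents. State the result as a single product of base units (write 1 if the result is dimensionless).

J = kg·m²·s⁻².
So J⁻¹ = kg⁻¹·m⁻²·s².
Sv = m²·s⁻².
So Sv² = m⁴·s⁻⁴.
Combining: s⁻²·J⁻¹·Sv² = s⁻² · (kg⁻¹·m⁻²·s²) · (m⁴·s⁻⁴) = kg⁻¹·m²·s⁻⁴.

kg⁻¹·m²·s⁻⁴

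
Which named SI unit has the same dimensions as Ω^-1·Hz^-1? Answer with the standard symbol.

Ω = V/A (resistance = voltage per current),
    = kg·m²·s⁻³·A⁻².
So Ω⁻¹ = kg⁻¹·m⁻²·s³·A².
Hz = 1/s = s⁻¹ (frequency is cycles per second).
So Hz⁻¹ = s.
Combining: Ω⁻¹·Hz⁻¹ = (kg⁻¹·m⁻²·s³·A²) · s = kg⁻¹·m⁻²·s⁴·A².
kg⁻¹·m⁻²·s⁴·A² is the base-SI form of the farad.

F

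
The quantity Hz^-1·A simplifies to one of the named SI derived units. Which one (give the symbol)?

Hz = 1/s = s⁻¹ (frequency is cycles per second).
So Hz⁻¹ = s.
Combining: Hz⁻¹·A = s · A = s·A.
s·A is the base-SI form of the coulomb.

C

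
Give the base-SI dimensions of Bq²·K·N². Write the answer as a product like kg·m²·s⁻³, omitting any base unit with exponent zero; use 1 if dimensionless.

kg²·m²·s⁻⁶·K

Bq = s⁻¹.
So Bq² = s⁻².
N = kg·m·s⁻².
So N² = kg²·m²·s⁻⁴.
Combining: Bq²·K·N² = s⁻² · K · (kg²·m²·s⁻⁴) = kg²·m²·s⁻⁶·K.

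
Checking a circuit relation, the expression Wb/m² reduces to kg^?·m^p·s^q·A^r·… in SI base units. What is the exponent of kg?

Wb = kg·m²·s⁻²·A⁻¹.
Combining: Wb·m⁻² = (kg·m²·s⁻²·A⁻¹) · m⁻² = kg·s⁻²·A⁻¹.
The exponent of kg is 1.

1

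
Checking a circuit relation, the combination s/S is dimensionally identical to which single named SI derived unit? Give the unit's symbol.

H

S = 1/Ω (conductance is reciprocal resistance),
    = kg⁻¹·m⁻²·s³·A².
So S⁻¹ = kg·m²·s⁻³·A⁻².
Combining: S⁻¹·s = (kg·m²·s⁻³·A⁻²) · s = kg·m²·s⁻²·A⁻².
kg·m²·s⁻²·A⁻² is the base-SI form of the henry.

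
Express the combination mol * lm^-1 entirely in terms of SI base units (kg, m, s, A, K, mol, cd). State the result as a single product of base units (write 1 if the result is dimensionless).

lm = cd.
So lm⁻¹ = cd⁻¹.
Combining: mol·lm⁻¹ = mol · cd⁻¹ = mol·cd⁻¹.

mol·cd⁻¹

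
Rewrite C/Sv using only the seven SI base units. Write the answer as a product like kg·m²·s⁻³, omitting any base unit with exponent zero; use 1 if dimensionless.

m⁻²·s³·A

C = A·s = s·A (charge = current × time).
Sv = J/kg (equivalent dose = energy per mass),
    = m²·s⁻².
So Sv⁻¹ = m⁻²·s².
Combining: C·Sv⁻¹ = (s·A) · (m⁻²·s²) = m⁻²·s³·A.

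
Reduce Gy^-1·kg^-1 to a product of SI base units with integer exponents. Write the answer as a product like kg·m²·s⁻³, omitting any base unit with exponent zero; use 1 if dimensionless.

Gy = J/kg (absorbed dose = energy per mass),
    = m²·s⁻².
So Gy⁻¹ = m⁻²·s².
Combining: Gy⁻¹·kg⁻¹ = (m⁻²·s²) · kg⁻¹ = kg⁻¹·m⁻²·s².

kg⁻¹·m⁻²·s²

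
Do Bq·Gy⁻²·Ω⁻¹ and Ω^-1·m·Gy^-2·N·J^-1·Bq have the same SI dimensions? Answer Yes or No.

Yes

Left side:
  Bq = s⁻¹.
  Gy = m²·s⁻².
  So Gy⁻² = m⁻⁴·s⁴.
  Ω = kg·m²·s⁻³·A⁻².
  So Ω⁻¹ = kg⁻¹·m⁻²·s³·A².
  Combining: Bq·Gy⁻²·Ω⁻¹ = s⁻¹ · (m⁻⁴·s⁴) · (kg⁻¹·m⁻²·s³·A²) = kg⁻¹·m⁻⁶·s⁶·A².
Right side:
  Ω = kg·m²·s⁻³·A⁻².
  So Ω⁻¹ = kg⁻¹·m⁻²·s³·A².
  Gy = m²·s⁻².
  So Gy⁻² = m⁻⁴·s⁴.
  N = kg·m·s⁻².
  J = kg·m²·s⁻².
  So J⁻¹ = kg⁻¹·m⁻²·s².
  Bq = s⁻¹.
  Combining: Ω⁻¹·m·Gy⁻²·N·J⁻¹·Bq = (kg⁻¹·m⁻²·s³·A²) · m · (m⁻⁴·s⁴) · (kg·m·s⁻²) · (kg⁻¹·m⁻²·s²) · s⁻¹ = kg⁻¹·m⁻⁶·s⁶·A².
Both reduce to kg⁻¹·m⁻⁶·s⁶·A².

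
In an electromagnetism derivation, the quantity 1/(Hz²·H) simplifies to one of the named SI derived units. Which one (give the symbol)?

Hz = s⁻¹.
So Hz⁻² = s².
H = kg·m²·s⁻²·A⁻².
So H⁻¹ = kg⁻¹·m⁻²·s²·A².
Combining: Hz⁻²·H⁻¹ = s² · (kg⁻¹·m⁻²·s²·A²) = kg⁻¹·m⁻²·s⁴·A².
kg⁻¹·m⁻²·s⁴·A² is the base-SI form of the farad.

F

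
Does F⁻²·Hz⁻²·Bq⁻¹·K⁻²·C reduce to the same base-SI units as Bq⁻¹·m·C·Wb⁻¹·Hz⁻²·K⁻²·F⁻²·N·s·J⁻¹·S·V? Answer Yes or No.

No

Left side:
  F = C/V (capacitance = charge per voltage),
      = A·s/(kg·m²·s⁻³·A⁻¹) (substituting C and V),
      = kg⁻¹·m⁻²·s⁴·A².
  So F⁻² = kg²·m⁴·s⁻⁸·A⁻⁴.
  Hz = 1/s = s⁻¹ (frequency is cycles per second).
  So Hz⁻² = s².
  Bq = 1/s = s⁻¹ (activity is decays per second).
  So Bq⁻¹ = s.
  C = A·s = s·A (charge = current × time).
  Combining: F⁻²·Hz⁻²·Bq⁻¹·K⁻²·C = (kg²·m⁴·s⁻⁸·A⁻⁴) · s² · s · K⁻² · (s·A) = kg²·m⁴·s⁻⁴·A⁻³·K⁻².
Right side:
  Bq = s⁻¹.
  So Bq⁻¹ = s.
  C = s·A.
  Wb = kg·m²·s⁻²·A⁻¹.
  So Wb⁻¹ = kg⁻¹·m⁻²·s²·A.
  Hz = s⁻¹.
  So Hz⁻² = s².
  F = kg⁻¹·m⁻²·s⁴·A².
  So F⁻² = kg²·m⁴·s⁻⁸·A⁻⁴.
  N = kg·m·s⁻².
  J = kg·m²·s⁻².
  So J⁻¹ = kg⁻¹·m⁻²·s².
  S = kg⁻¹·m⁻²·s³·A².
  V = kg·m²·s⁻³·A⁻¹.
  Combining: Bq⁻¹·m·C·Wb⁻¹·Hz⁻²·K⁻²·F⁻²·N·s·J⁻¹·S·V = s · m · (s·A) · (kg⁻¹·m⁻²·s²·A) · s² · K⁻² · (kg²·m⁴·s⁻⁸·A⁻⁴) · (kg·m·s⁻²) · s · (kg⁻¹·m⁻²·s²) · (kg⁻¹·m⁻²·s³·A²) · (kg·m²·s⁻³·A⁻¹) = kg·m²·s⁻¹·A⁻¹·K⁻².
Left is kg²·m⁴·s⁻⁴·A⁻³·K⁻²; right is kg·m²·s⁻¹·A⁻¹·K⁻² — different.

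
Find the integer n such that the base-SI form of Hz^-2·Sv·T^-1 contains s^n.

2

Hz = s⁻¹.
So Hz⁻² = s².
Sv = m²·s⁻².
T = kg·s⁻²·A⁻¹.
So T⁻¹ = kg⁻¹·s²·A.
Combining: Hz⁻²·Sv·T⁻¹ = s² · (m²·s⁻²) · (kg⁻¹·s²·A) = kg⁻¹·m²·s²·A.
The exponent of s is 2.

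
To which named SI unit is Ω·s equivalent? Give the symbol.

H

Ω = kg·m²·s⁻³·A⁻².
Combining: Ω·s = (kg·m²·s⁻³·A⁻²) · s = kg·m²·s⁻²·A⁻².
kg·m²·s⁻²·A⁻² is the base-SI form of the henry.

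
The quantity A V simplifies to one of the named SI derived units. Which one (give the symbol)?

V = kg·m²·s⁻³·A⁻¹.
Combining: A·V = A · (kg·m²·s⁻³·A⁻¹) = kg·m²·s⁻³.
kg·m²·s⁻³ is the base-SI form of the watt.

W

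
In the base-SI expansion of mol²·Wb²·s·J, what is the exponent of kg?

3

Wb = kg·m²·s⁻²·A⁻¹.
So Wb² = kg²·m⁴·s⁻⁴·A⁻².
J = kg·m²·s⁻².
Combining: mol²·Wb²·s·J = mol² · (kg²·m⁴·s⁻⁴·A⁻²) · s · (kg·m²·s⁻²) = kg³·m⁶·s⁻⁵·A⁻²·mol².
The exponent of kg is 3.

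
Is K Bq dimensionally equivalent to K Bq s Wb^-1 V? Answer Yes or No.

Yes

Left side:
  Bq = s⁻¹.
  Combining: K·Bq = K · s⁻¹ = s⁻¹·K.
Right side:
  Bq = 1/s = s⁻¹ (activity is decays per second).
  Wb = V·s (flux: a volt is a weber per second),
      = kg·m²·s⁻²·A⁻¹.
  So Wb⁻¹ = kg⁻¹·m⁻²·s²·A.
  V = W/A (potential = power per current),
      = kg·m²·s⁻³·A⁻¹.
  Combining: K·Bq·s·Wb⁻¹·V = K · s⁻¹ · s · (kg⁻¹·m⁻²·s²·A) · (kg·m²·s⁻³·A⁻¹) = s⁻¹·K.
Both reduce to s⁻¹·K.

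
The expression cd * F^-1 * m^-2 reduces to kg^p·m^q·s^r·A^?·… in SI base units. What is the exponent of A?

-2

F = kg⁻¹·m⁻²·s⁴·A².
So F⁻¹ = kg·m²·s⁻⁴·A⁻².
Combining: cd·F⁻¹·m⁻² = cd · (kg·m²·s⁻⁴·A⁻²) · m⁻² = kg·s⁻⁴·A⁻²·cd.
The exponent of A is -2.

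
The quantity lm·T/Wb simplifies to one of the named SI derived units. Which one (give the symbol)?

lm = cd·sr = cd (luminous flux; sr is dimensionless).
T = Wb/m² (flux density = flux per area),
    = kg·s⁻²·A⁻¹.
Wb = V·s (flux: a volt is a weber per second),
    = kg·m²·s⁻²·A⁻¹.
So Wb⁻¹ = kg⁻¹·m⁻²·s²·A.
Combining: lm·T·Wb⁻¹ = cd · (kg·s⁻²·A⁻¹) · (kg⁻¹·m⁻²·s²·A) = m⁻²·cd.
m⁻²·cd is the base-SI form of the lux.

lx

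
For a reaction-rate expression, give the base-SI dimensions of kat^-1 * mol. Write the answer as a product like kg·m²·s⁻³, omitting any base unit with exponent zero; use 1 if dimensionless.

kat = mol/s = s⁻¹·mol (catalytic activity).
So kat⁻¹ = s·mol⁻¹.
Combining: kat⁻¹·mol = (s·mol⁻¹) · mol = s.

s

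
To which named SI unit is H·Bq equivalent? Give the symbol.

Ω

H = kg·m²·s⁻²·A⁻².
Bq = s⁻¹.
Combining: H·Bq = (kg·m²·s⁻²·A⁻²) · s⁻¹ = kg·m²·s⁻³·A⁻².
kg·m²·s⁻³·A⁻² is the base-SI form of the ohm.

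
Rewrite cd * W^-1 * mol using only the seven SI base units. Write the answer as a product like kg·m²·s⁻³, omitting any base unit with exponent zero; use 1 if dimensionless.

kg⁻¹·m⁻²·s³·mol·cd

W = kg·m²·s⁻³.
So W⁻¹ = kg⁻¹·m⁻²·s³.
Combining: cd·W⁻¹·mol = cd · (kg⁻¹·m⁻²·s³) · mol = kg⁻¹·m⁻²·s³·mol·cd.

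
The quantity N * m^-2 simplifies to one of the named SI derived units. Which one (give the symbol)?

Pa

N = kg·m/s² = kg·m·s⁻² (force = mass × acceleration).
Combining: N·m⁻² = (kg·m·s⁻²) · m⁻² = kg·m⁻¹·s⁻².
kg·m⁻¹·s⁻² is the base-SI form of the pascal.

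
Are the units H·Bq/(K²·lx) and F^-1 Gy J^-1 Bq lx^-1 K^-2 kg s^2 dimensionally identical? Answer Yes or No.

Left side:
  lx = lm/m² (illuminance = luminous flux per area),
      = m⁻²·cd.
  So lx⁻¹ = m²·cd⁻¹.
  H = Wb/A (inductance = flux per current),
      = kg·m²·s⁻²·A⁻².
  Bq = 1/s = s⁻¹ (activity is decays per second).
  Combining: K⁻²·lx⁻¹·H·Bq = K⁻² · (m²·cd⁻¹) · (kg·m²·s⁻²·A⁻²) · s⁻¹ = kg·m⁴·s⁻³·A⁻²·K⁻²·cd⁻¹.
Right side:
  F = C/V (capacitance = charge per voltage),
      = A·s/(kg·m²·s⁻³·A⁻¹) (substituting C and V),
      = kg⁻¹·m⁻²·s⁴·A².
  So F⁻¹ = kg·m²·s⁻⁴·A⁻².
  Gy = J/kg (absorbed dose = energy per mass),
      = m²·s⁻².
  J = N·m (work = force × distance),
      = kg·m²·s⁻².
  So J⁻¹ = kg⁻¹·m⁻²·s².
  Bq = 1/s = s⁻¹ (activity is decays per second).
  lx = lm/m² (illuminance = luminous flux per area),
      = m⁻²·cd.
  So lx⁻¹ = m²·cd⁻¹.
  Combining: F⁻¹·Gy·J⁻¹·Bq·lx⁻¹·K⁻²·kg·s² = (kg·m²·s⁻⁴·A⁻²) · (m²·s⁻²) · (kg⁻¹·m⁻²·s²) · s⁻¹ · (m²·cd⁻¹) · K⁻² · kg · s² = kg·m⁴·s⁻³·A⁻²·K⁻²·cd⁻¹.
Both reduce to kg·m⁴·s⁻³·A⁻²·K⁻²·cd⁻¹.

Yes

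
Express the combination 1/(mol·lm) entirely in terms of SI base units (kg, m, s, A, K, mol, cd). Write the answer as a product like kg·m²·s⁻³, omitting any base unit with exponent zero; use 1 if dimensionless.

mol⁻¹·cd⁻¹

lm = cd·sr = cd (luminous flux; sr is dimensionless).
So lm⁻¹ = cd⁻¹.
Combining: mol⁻¹·lm⁻¹ = mol⁻¹ · cd⁻¹ = mol⁻¹·cd⁻¹.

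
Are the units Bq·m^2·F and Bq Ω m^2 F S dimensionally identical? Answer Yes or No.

Yes

Left side:
  Bq = 1/s = s⁻¹ (activity is decays per second).
  F = C/V (capacitance = charge per voltage),
      = A·s/(kg·m²·s⁻³·A⁻¹) (substituting C and V),
      = kg⁻¹·m⁻²·s⁴·A².
  Combining: Bq·m²·F = s⁻¹ · m² · (kg⁻¹·m⁻²·s⁴·A²) = kg⁻¹·s³·A².
Right side:
  Bq = 1/s = s⁻¹ (activity is decays per second).
  Ω = V/A (resistance = voltage per current),
      = kg·m²·s⁻³·A⁻².
  F = C/V (capacitance = charge per voltage),
      = A·s/(kg·m²·s⁻³·A⁻¹) (substituting C and V),
      = kg⁻¹·m⁻²·s⁴·A².
  S = 1/Ω (conductance is reciprocal resistance),
      = kg⁻¹·m⁻²·s³·A².
  Combining: Bq·Ω·m²·F·S = s⁻¹ · (kg·m²·s⁻³·A⁻²) · m² · (kg⁻¹·m⁻²·s⁴·A²) · (kg⁻¹·m⁻²·s³·A²) = kg⁻¹·s³·A².
Both reduce to kg⁻¹·s³·A².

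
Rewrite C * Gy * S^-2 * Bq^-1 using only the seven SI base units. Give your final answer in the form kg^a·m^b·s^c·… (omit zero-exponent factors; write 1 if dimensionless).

kg²·m⁶·s⁻⁶·A⁻³

C = A·s = s·A (charge = current × time).
Gy = J/kg (absorbed dose = energy per mass),
    = m²·s⁻².
S = 1/Ω (conductance is reciprocal resistance),
    = kg⁻¹·m⁻²·s³·A².
So S⁻² = kg²·m⁴·s⁻⁶·A⁻⁴.
Bq = 1/s = s⁻¹ (activity is decays per second).
So Bq⁻¹ = s.
Combining: C·Gy·S⁻²·Bq⁻¹ = (s·A) · (m²·s⁻²) · (kg²·m⁴·s⁻⁶·A⁻⁴) · s = kg²·m⁶·s⁻⁶·A⁻³.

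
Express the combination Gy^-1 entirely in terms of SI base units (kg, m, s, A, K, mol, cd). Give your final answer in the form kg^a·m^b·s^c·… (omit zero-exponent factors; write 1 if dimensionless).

m⁻²·s²

Gy = J/kg (absorbed dose = energy per mass),
    = m²·s⁻².
So Gy⁻¹ = m⁻²·s².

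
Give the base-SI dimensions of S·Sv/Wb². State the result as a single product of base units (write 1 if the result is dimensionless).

kg⁻³·m⁻⁴·s⁵·A⁴

S = 1/Ω (conductance is reciprocal resistance),
    = kg⁻¹·m⁻²·s³·A².
Sv = J/kg (equivalent dose = energy per mass),
    = m²·s⁻².
Wb = V·s (flux: a volt is a weber per second),
    = kg·m²·s⁻²·A⁻¹.
So Wb⁻² = kg⁻²·m⁻⁴·s⁴·A².
Combining: S·Sv·Wb⁻² = (kg⁻¹·m⁻²·s³·A²) · (m²·s⁻²) · (kg⁻²·m⁻⁴·s⁴·A²) = kg⁻³·m⁻⁴·s⁵·A⁴.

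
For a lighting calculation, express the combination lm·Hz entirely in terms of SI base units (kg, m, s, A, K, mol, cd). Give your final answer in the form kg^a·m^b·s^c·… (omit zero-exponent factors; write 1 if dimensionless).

lm = cd·sr = cd (luminous flux; sr is dimensionless).
Hz = 1/s = s⁻¹ (frequency is cycles per second).
Combining: lm·Hz = cd · s⁻¹ = s⁻¹·cd.

s⁻¹·cd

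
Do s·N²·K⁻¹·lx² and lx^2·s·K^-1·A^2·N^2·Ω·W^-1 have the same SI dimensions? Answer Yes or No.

Yes

Left side:
  N = kg·m/s² = kg·m·s⁻² (force = mass × acceleration).
  So N² = kg²·m²·s⁻⁴.
  lx = lm/m² (illuminance = luminous flux per area),
      = m⁻²·cd.
  So lx² = m⁻⁴·cd².
  Combining: s·N²·K⁻¹·lx² = s · (kg²·m²·s⁻⁴) · K⁻¹ · (m⁻⁴·cd²) = kg²·m⁻²·s⁻³·K⁻¹·cd².
Right side:
  lx = lm/m² (illuminance = luminous flux per area),
      = m⁻²·cd.
  So lx² = m⁻⁴·cd².
  N = kg·m/s² = kg·m·s⁻² (force = mass × acceleration).
  So N² = kg²·m²·s⁻⁴.
  Ω = V/A (resistance = voltage per current),
      = kg·m²·s⁻³·A⁻².
  W = J/s (power = energy per time),
      = kg·m²·s⁻³.
  So W⁻¹ = kg⁻¹·m⁻²·s³.
  Combining: lx²·s·K⁻¹·A²·N²·Ω·W⁻¹ = (m⁻⁴·cd²) · s · K⁻¹ · A² · (kg²·m²·s⁻⁴) · (kg·m²·s⁻³·A⁻²) · (kg⁻¹·m⁻²·s³) = kg²·m⁻²·s⁻³·K⁻¹·cd².
Both reduce to kg²·m⁻²·s⁻³·K⁻¹·cd².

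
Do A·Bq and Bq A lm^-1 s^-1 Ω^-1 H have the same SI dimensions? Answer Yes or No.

Left side:
  Bq = 1/s = s⁻¹ (activity is decays per second).
  Combining: A·Bq = A · s⁻¹ = s⁻¹·A.
Right side:
  Bq = s⁻¹.
  lm = cd.
  So lm⁻¹ = cd⁻¹.
  Ω = kg·m²·s⁻³·A⁻².
  So Ω⁻¹ = kg⁻¹·m⁻²·s³·A².
  H = kg·m²·s⁻²·A⁻².
  Combining: Bq·A·lm⁻¹·s⁻¹·Ω⁻¹·H = s⁻¹ · A · cd⁻¹ · s⁻¹ · (kg⁻¹·m⁻²·s³·A²) · (kg·m²·s⁻²·A⁻²) = s⁻¹·A·cd⁻¹.
Left is s⁻¹·A; right is s⁻¹·A·cd⁻¹ — different.

No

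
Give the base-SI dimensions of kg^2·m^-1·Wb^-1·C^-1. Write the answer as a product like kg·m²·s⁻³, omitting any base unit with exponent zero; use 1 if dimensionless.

kg·m⁻³·s

Wb = V·s (flux: a volt is a weber per second),
    = kg·m²·s⁻²·A⁻¹.
So Wb⁻¹ = kg⁻¹·m⁻²·s²·A.
C = A·s = s·A (charge = current × time).
So C⁻¹ = s⁻¹·A⁻¹.
Combining: kg²·m⁻¹·Wb⁻¹·C⁻¹ = kg² · m⁻¹ · (kg⁻¹·m⁻²·s²·A) · (s⁻¹·A⁻¹) = kg·m⁻³·s.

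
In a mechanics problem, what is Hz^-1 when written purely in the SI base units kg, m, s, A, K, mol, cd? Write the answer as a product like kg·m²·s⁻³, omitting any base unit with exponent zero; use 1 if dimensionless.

Hz = 1/s = s⁻¹ (frequency is cycles per second).
So Hz⁻¹ = s.

s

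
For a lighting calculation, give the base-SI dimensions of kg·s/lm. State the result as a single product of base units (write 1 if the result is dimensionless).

lm = cd.
So lm⁻¹ = cd⁻¹.
Combining: kg·lm⁻¹·s = kg · cd⁻¹ · s = kg·s·cd⁻¹.

kg·s·cd⁻¹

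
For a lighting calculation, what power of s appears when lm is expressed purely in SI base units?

lm = cd·sr = cd (luminous flux; sr is dimensionless).
The exponent of s is 0.

0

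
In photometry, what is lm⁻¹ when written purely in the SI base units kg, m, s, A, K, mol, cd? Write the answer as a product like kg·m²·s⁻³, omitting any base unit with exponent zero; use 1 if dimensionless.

lm = cd·sr = cd (luminous flux; sr is dimensionless).
So lm⁻¹ = cd⁻¹.

cd⁻¹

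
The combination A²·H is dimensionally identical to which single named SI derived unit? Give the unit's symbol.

J

H = Wb/A (inductance = flux per current),
    = kg·m²·s⁻²·A⁻².
Combining: A²·H = A² · (kg·m²·s⁻²·A⁻²) = kg·m²·s⁻².
kg·m²·s⁻² is the base-SI form of the joule.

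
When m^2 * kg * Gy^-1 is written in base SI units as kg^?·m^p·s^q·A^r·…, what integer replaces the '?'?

1

Gy = J/kg (absorbed dose = energy per mass),
    = m²·s⁻².
So Gy⁻¹ = m⁻²·s².
Combining: m²·kg·Gy⁻¹ = m² · kg · (m⁻²·s²) = kg·s².
The exponent of kg is 1.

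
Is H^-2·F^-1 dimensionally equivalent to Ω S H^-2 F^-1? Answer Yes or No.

Left side:
  H = Wb/A (inductance = flux per current),
      = kg·m²·s⁻²·A⁻².
  So H⁻² = kg⁻²·m⁻⁴·s⁴·A⁴.
  F = C/V (capacitance = charge per voltage),
      = A·s/(kg·m²·s⁻³·A⁻¹) (substituting C and V),
      = kg⁻¹·m⁻²·s⁴·A².
  So F⁻¹ = kg·m²·s⁻⁴·A⁻².
  Combining: H⁻²·F⁻¹ = (kg⁻²·m⁻⁴·s⁴·A⁴) · (kg·m²·s⁻⁴·A⁻²) = kg⁻¹·m⁻²·A².
Right side:
  Ω = V/A (resistance = voltage per current),
      = kg·m²·s⁻³·A⁻².
  S = 1/Ω (conductance is reciprocal resistance),
      = kg⁻¹·m⁻²·s³·A².
  H = Wb/A (inductance = flux per current),
      = kg·m²·s⁻²·A⁻².
  So H⁻² = kg⁻²·m⁻⁴·s⁴·A⁴.
  F = C/V (capacitance = charge per voltage),
      = A·s/(kg·m²·s⁻³·A⁻¹) (substituting C and V),
      = kg⁻¹·m⁻²·s⁴·A².
  So F⁻¹ = kg·m²·s⁻⁴·A⁻².
  Combining: Ω·S·H⁻²·F⁻¹ = (kg·m²·s⁻³·A⁻²) · (kg⁻¹·m⁻²·s³·A²) · (kg⁻²·m⁻⁴·s⁴·A⁴) · (kg·m²·s⁻⁴·A⁻²) = kg⁻¹·m⁻²·A².
Both reduce to kg⁻¹·m⁻²·A².

Yes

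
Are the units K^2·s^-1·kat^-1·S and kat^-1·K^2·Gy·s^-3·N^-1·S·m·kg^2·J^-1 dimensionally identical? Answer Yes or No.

Yes

Left side:
  kat = s⁻¹·mol.
  So kat⁻¹ = s·mol⁻¹.
  S = kg⁻¹·m⁻²·s³·A².
  Combining: K²·s⁻¹·kat⁻¹·S = K² · s⁻¹ · (s·mol⁻¹) · (kg⁻¹·m⁻²·s³·A²) = kg⁻¹·m⁻²·s³·A²·K²·mol⁻¹.
Right side:
  kat = mol/s = s⁻¹·mol (catalytic activity).
  So kat⁻¹ = s·mol⁻¹.
  Gy = J/kg (absorbed dose = energy per mass),
      = m²·s⁻².
  N = kg·m/s² = kg·m·s⁻² (force = mass × acceleration).
  So N⁻¹ = kg⁻¹·m⁻¹·s².
  S = 1/Ω (conductance is reciprocal resistance),
      = kg⁻¹·m⁻²·s³·A².
  J = N·m (work = force × distance),
      = kg·m²·s⁻².
  So J⁻¹ = kg⁻¹·m⁻²·s².
  Combining: kat⁻¹·K²·Gy·s⁻³·N⁻¹·S·m·kg²·J⁻¹ = (s·mol⁻¹) · K² · (m²·s⁻²) · s⁻³ · (kg⁻¹·m⁻¹·s²) · (kg⁻¹·m⁻²·s³·A²) · m · kg² · (kg⁻¹·m⁻²·s²) = kg⁻¹·m⁻²·s³·A²·K²·mol⁻¹.
Both reduce to kg⁻¹·m⁻²·s³·A²·K²·mol⁻¹.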